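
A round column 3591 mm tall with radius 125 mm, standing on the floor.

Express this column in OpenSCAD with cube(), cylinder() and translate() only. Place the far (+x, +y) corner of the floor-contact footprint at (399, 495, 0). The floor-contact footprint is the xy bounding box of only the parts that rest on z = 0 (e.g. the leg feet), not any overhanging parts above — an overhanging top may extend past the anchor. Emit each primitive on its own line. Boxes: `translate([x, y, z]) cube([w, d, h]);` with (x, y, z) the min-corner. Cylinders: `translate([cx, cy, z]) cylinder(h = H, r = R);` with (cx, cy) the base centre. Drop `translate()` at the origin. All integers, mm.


translate([274, 370, 0]) cylinder(h = 3591, r = 125);


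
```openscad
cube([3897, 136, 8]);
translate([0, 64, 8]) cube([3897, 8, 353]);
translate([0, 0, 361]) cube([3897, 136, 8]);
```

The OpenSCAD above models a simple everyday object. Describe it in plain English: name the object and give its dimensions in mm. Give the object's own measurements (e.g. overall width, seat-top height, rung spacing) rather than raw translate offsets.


An I-beam lying along x, 3897 mm long. Overall section height 369 mm. Two flanges 136 mm wide (y) and 8 mm thick, one on the floor and one at the top; a web 8 mm thick runs between them, centred on the flange width.


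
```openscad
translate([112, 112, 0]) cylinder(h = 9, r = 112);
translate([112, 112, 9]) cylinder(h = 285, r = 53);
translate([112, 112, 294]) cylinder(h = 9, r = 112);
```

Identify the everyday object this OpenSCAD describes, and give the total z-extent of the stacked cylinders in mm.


A spool. The overall height is 303 mm.

Three coaxial cylinders, large–small–large — a spool. Two 9 mm flanges and a 285 mm core give 9 + 285 + 9 = 303 mm.


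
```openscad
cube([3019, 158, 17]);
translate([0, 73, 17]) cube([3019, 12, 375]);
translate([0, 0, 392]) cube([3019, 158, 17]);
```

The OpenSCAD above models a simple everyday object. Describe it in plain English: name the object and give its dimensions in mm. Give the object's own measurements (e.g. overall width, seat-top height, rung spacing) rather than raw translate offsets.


An I-beam lying along x, 3019 mm long. Overall section height 409 mm. Two flanges 158 mm wide (y) and 17 mm thick, one on the floor and one at the top; a web 12 mm thick runs between them, centred on the flange width.


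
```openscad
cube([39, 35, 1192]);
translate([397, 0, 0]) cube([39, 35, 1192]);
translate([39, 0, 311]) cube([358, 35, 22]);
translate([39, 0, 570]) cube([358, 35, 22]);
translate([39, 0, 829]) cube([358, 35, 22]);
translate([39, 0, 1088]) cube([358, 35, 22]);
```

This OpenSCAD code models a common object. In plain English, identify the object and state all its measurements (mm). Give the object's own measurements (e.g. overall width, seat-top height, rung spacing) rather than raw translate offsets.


A straight ladder. Two 39×35 mm vertical rails, 1192 mm tall, stand 436 mm apart (outside-to-outside) with their front faces coplanar on the −y side. 4 rungs, each 35 mm deep and 22 mm tall, span between the inner faces of the rails, front faces flush with the rails. The lowest rung's underside is at z = 311 mm and rungs are spaced 259 mm apart (underside to underside).


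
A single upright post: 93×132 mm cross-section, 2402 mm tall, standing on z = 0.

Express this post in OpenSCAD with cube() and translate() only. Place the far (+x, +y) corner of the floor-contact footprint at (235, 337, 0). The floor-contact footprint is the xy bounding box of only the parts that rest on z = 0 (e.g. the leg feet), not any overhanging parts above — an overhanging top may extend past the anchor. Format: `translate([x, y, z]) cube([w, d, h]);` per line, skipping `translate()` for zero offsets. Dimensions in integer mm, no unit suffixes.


translate([142, 205, 0]) cube([93, 132, 2402]);


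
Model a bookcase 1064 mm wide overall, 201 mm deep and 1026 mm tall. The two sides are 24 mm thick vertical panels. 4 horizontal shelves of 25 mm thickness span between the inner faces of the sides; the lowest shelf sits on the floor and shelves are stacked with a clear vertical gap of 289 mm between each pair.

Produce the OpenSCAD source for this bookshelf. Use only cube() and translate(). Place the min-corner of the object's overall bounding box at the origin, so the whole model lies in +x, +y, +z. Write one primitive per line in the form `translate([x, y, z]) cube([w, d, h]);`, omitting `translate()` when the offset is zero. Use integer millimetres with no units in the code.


cube([24, 201, 1026]);
translate([1040, 0, 0]) cube([24, 201, 1026]);
translate([24, 0, 0]) cube([1016, 201, 25]);
translate([24, 0, 314]) cube([1016, 201, 25]);
translate([24, 0, 628]) cube([1016, 201, 25]);
translate([24, 0, 942]) cube([1016, 201, 25]);


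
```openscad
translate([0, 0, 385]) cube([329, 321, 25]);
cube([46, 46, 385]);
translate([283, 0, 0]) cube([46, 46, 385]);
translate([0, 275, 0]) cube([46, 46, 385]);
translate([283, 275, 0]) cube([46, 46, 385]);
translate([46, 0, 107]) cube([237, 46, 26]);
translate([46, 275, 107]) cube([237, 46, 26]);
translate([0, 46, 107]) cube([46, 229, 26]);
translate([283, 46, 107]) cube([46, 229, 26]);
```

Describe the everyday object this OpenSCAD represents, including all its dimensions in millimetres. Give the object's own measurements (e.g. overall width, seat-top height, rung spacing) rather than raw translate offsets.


A simple wooden stool: a rectangular seat 329 mm (x) by 321 mm (y), 25 mm thick, top face at z = 410 mm, on four square legs, each 46×46 mm in cross-section. The legs rest on z = 0, each flush with a corner of the seat. Four stretchers, 46 mm wide and 26 mm tall, connect adjacent legs with their undersides at z = 107 mm, each running between the inner faces of the legs it joins and aligned with the legs' outer faces on the other axis.


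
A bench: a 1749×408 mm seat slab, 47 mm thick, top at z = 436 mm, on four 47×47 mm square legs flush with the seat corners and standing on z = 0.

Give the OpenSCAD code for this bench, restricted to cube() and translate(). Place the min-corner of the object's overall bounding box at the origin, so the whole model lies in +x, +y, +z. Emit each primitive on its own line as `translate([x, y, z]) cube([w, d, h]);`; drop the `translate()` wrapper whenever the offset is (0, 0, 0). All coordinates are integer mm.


translate([0, 0, 389]) cube([1749, 408, 47]);
cube([47, 47, 389]);
translate([0, 361, 0]) cube([47, 47, 389]);
translate([1702, 0, 0]) cube([47, 47, 389]);
translate([1702, 361, 0]) cube([47, 47, 389]);


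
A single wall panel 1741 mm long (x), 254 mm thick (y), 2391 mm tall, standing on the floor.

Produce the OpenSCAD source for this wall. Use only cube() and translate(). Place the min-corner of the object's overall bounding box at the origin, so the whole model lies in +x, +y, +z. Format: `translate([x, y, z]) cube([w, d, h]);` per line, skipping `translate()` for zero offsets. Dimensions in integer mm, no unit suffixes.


cube([1741, 254, 2391]);


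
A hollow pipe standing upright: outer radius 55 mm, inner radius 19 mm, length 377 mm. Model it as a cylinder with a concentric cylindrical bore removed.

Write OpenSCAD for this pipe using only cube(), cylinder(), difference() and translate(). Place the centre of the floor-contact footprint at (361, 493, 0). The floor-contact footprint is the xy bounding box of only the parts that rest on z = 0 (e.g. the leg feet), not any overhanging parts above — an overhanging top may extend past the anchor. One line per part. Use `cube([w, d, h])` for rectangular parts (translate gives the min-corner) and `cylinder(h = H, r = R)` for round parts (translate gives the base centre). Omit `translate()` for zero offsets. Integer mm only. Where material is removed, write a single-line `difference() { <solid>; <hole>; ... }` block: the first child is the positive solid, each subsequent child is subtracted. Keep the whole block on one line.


difference() { translate([361, 493, 0]) cylinder(h = 377, r = 55); translate([361, 493, 0]) cylinder(h = 377, r = 19); }


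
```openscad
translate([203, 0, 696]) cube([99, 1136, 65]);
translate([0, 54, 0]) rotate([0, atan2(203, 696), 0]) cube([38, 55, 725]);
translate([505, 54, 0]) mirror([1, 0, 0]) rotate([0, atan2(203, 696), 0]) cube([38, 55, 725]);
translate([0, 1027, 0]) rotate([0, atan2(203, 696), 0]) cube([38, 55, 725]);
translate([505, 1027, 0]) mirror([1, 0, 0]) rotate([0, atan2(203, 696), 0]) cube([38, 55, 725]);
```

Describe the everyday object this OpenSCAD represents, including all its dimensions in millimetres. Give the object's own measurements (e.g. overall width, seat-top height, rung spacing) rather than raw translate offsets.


A sawhorse. A 99×1136×65 mm beam (x, y, z) sits on two A-frame leg pairs. Each pair is two raked legs of 38×55 mm section (55 mm along y) splaying symmetrically in x. Each leg rises 696 mm vertically over 203 mm of horizontal reach and is 725 mm long along its own axis. Every leg's outer bottom edge rests on the floor and its outer top edge meets a bottom edge of the beam — the left legs (tilting toward +x) meet the beam's −x bottom edge, the right legs (their mirror images, tilting toward −x) meet its +x bottom edge — so the leg tops tuck under the beam, the beam's underside is 696 mm above the floor, and the feet are 505 mm apart outside-to-outside with the beam centred between them. The two leg pairs are set in 54 mm from either end of the beam.


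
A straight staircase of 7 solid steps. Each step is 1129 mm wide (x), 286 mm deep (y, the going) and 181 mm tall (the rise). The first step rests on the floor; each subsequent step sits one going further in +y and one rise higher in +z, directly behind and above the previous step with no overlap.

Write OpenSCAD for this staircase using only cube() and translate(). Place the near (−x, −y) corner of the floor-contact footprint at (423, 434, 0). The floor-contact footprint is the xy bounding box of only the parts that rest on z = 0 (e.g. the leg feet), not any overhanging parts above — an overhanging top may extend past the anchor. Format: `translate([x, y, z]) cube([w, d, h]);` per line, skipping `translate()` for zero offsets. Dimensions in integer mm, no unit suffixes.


translate([423, 434, 0]) cube([1129, 286, 181]);
translate([423, 720, 181]) cube([1129, 286, 181]);
translate([423, 1006, 362]) cube([1129, 286, 181]);
translate([423, 1292, 543]) cube([1129, 286, 181]);
translate([423, 1578, 724]) cube([1129, 286, 181]);
translate([423, 1864, 905]) cube([1129, 286, 181]);
translate([423, 2150, 1086]) cube([1129, 286, 181]);


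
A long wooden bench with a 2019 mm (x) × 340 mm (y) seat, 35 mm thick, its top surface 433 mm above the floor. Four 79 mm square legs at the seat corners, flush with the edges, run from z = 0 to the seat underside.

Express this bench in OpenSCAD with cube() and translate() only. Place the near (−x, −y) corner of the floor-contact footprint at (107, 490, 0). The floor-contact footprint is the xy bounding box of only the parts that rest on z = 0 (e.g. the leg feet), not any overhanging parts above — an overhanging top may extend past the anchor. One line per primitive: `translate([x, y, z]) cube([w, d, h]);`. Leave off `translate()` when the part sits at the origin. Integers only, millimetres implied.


translate([107, 490, 398]) cube([2019, 340, 35]);
translate([107, 490, 0]) cube([79, 79, 398]);
translate([107, 751, 0]) cube([79, 79, 398]);
translate([2047, 490, 0]) cube([79, 79, 398]);
translate([2047, 751, 0]) cube([79, 79, 398]);


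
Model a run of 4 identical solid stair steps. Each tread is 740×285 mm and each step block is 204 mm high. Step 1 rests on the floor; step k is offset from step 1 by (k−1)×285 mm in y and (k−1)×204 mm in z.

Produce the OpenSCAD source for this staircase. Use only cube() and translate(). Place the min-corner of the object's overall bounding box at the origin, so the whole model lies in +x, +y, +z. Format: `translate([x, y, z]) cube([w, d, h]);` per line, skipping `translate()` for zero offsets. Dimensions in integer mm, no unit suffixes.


cube([740, 285, 204]);
translate([0, 285, 204]) cube([740, 285, 204]);
translate([0, 570, 408]) cube([740, 285, 204]);
translate([0, 855, 612]) cube([740, 285, 204]);


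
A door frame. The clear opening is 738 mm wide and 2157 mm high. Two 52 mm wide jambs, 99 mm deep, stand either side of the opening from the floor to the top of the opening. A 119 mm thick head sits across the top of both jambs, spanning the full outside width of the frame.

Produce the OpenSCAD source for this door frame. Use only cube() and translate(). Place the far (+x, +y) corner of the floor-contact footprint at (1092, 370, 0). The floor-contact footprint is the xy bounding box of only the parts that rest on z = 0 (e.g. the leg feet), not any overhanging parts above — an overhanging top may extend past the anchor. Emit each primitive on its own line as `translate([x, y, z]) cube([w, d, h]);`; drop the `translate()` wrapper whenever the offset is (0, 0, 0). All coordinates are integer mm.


translate([250, 271, 0]) cube([52, 99, 2157]);
translate([1040, 271, 0]) cube([52, 99, 2157]);
translate([250, 271, 2157]) cube([842, 99, 119]);


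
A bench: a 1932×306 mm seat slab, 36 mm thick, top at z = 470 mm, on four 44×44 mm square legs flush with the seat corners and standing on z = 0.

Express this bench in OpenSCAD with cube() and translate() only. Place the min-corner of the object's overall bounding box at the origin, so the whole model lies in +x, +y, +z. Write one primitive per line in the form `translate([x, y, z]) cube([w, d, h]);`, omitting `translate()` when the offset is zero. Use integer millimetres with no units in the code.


// leg_h = 470 − 36 = 434
translate([0, 0, 434]) cube([1932, 306, 36]);
cube([44, 44, 434]);
translate([0, 262, 0]) cube([44, 44, 434]);
translate([1888, 0, 0]) cube([44, 44, 434]);
translate([1888, 262, 0]) cube([44, 44, 434]);


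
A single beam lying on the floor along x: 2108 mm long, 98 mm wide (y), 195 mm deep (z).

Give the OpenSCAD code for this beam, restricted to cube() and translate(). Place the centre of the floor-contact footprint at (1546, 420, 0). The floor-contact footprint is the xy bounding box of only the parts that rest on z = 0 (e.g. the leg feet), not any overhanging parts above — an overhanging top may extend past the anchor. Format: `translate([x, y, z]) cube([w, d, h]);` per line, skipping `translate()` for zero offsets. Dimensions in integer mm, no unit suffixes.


translate([492, 371, 0]) cube([2108, 98, 195]);


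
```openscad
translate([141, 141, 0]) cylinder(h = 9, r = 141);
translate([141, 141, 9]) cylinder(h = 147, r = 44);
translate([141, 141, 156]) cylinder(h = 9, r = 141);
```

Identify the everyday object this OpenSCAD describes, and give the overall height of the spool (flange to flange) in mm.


A spool. The overall height is 165 mm.

Three coaxial cylinders, large–small–large — a spool. Two 9 mm flanges and a 147 mm core give 9 + 147 + 9 = 165 mm.


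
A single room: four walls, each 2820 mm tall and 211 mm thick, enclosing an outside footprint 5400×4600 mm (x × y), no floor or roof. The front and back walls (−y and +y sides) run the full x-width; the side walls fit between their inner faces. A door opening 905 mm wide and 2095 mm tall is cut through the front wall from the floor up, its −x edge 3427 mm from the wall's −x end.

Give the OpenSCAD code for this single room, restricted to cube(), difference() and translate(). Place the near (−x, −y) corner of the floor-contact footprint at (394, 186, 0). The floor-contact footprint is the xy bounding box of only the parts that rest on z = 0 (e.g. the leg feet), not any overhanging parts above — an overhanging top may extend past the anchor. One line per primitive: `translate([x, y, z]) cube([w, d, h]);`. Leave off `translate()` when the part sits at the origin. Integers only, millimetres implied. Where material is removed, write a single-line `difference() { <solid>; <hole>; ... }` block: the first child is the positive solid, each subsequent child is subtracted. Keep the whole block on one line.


difference() { translate([394, 186, 0]) cube([5400, 211, 2820]); translate([3821, 186, 0]) cube([905, 211, 2095]); }
translate([394, 4575, 0]) cube([5400, 211, 2820]);
translate([394, 397, 0]) cube([211, 4178, 2820]);
translate([5583, 397, 0]) cube([211, 4178, 2820]);


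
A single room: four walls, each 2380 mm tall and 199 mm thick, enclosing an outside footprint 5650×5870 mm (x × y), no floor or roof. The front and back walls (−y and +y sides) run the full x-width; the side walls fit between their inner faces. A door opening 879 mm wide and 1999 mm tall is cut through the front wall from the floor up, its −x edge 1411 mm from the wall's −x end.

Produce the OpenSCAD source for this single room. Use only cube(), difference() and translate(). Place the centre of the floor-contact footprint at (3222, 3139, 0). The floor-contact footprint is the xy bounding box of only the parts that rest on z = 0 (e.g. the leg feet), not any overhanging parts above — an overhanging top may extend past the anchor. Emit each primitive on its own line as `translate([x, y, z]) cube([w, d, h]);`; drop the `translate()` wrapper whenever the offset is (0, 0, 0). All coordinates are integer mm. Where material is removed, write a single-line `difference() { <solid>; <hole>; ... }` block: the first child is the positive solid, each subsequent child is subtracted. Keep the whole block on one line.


difference() { translate([397, 204, 0]) cube([5650, 199, 2380]); translate([1808, 204, 0]) cube([879, 199, 1999]); }
translate([397, 5875, 0]) cube([5650, 199, 2380]);
translate([397, 403, 0]) cube([199, 5472, 2380]);
translate([5848, 403, 0]) cube([199, 5472, 2380]);


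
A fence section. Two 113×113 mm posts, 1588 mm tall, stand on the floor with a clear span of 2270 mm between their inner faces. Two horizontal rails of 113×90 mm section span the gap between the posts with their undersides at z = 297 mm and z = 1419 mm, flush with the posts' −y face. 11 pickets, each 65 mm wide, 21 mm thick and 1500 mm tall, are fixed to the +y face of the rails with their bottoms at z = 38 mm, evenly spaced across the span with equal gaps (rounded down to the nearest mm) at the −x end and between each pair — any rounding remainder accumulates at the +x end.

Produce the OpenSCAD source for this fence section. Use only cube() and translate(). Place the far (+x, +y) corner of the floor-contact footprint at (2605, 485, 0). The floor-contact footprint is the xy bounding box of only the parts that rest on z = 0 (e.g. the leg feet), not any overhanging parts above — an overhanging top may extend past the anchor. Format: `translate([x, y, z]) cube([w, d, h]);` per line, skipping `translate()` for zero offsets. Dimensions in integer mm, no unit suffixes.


translate([109, 372, 0]) cube([113, 113, 1588]);
translate([2492, 372, 0]) cube([113, 113, 1588]);
translate([222, 372, 297]) cube([2270, 113, 90]);
translate([222, 372, 1419]) cube([2270, 113, 90]);
translate([351, 485, 38]) cube([65, 21, 1500]);
translate([545, 485, 38]) cube([65, 21, 1500]);
translate([739, 485, 38]) cube([65, 21, 1500]);
translate([933, 485, 38]) cube([65, 21, 1500]);
translate([1127, 485, 38]) cube([65, 21, 1500]);
translate([1321, 485, 38]) cube([65, 21, 1500]);
translate([1515, 485, 38]) cube([65, 21, 1500]);
translate([1709, 485, 38]) cube([65, 21, 1500]);
translate([1903, 485, 38]) cube([65, 21, 1500]);
translate([2097, 485, 38]) cube([65, 21, 1500]);
translate([2291, 485, 38]) cube([65, 21, 1500]);


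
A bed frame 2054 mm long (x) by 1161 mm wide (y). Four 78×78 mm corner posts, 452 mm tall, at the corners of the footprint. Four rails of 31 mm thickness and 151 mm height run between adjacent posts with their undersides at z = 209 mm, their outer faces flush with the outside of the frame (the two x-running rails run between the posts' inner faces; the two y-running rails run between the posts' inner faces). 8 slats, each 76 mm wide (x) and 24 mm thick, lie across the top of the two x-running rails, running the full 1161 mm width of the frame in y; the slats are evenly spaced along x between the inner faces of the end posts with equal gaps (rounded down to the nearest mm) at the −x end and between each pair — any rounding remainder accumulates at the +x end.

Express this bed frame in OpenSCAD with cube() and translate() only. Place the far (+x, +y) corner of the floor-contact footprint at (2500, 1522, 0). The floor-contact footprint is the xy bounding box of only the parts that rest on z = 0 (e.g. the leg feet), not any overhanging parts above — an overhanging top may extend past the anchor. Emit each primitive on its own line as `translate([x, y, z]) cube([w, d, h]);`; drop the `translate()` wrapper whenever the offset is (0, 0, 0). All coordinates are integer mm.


translate([446, 361, 0]) cube([78, 78, 452]);
translate([446, 1444, 0]) cube([78, 78, 452]);
translate([2422, 361, 0]) cube([78, 78, 452]);
translate([2422, 1444, 0]) cube([78, 78, 452]);
translate([524, 361, 209]) cube([1898, 31, 151]);
translate([524, 1491, 209]) cube([1898, 31, 151]);
translate([446, 439, 209]) cube([31, 1005, 151]);
translate([2469, 439, 209]) cube([31, 1005, 151]);
translate([667, 361, 360]) cube([76, 1161, 24]);
translate([886, 361, 360]) cube([76, 1161, 24]);
translate([1105, 361, 360]) cube([76, 1161, 24]);
translate([1324, 361, 360]) cube([76, 1161, 24]);
translate([1543, 361, 360]) cube([76, 1161, 24]);
translate([1762, 361, 360]) cube([76, 1161, 24]);
translate([1981, 361, 360]) cube([76, 1161, 24]);
translate([2200, 361, 360]) cube([76, 1161, 24]);


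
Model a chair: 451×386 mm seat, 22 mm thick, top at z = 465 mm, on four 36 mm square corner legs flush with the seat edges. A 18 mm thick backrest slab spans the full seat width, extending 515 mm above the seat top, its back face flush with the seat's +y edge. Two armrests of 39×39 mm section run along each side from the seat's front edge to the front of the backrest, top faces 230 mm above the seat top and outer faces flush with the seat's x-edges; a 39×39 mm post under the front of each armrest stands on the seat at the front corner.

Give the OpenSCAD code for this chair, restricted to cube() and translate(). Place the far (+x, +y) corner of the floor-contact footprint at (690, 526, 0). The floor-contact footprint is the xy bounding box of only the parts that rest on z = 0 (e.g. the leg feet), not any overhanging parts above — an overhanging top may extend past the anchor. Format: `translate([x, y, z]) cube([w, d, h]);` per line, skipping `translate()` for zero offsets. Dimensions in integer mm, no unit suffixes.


// leg_h = 465 - 22 = 443
// arm post h = 230 - 39 = 191
translate([239, 140, 443]) cube([451, 386, 22]);
translate([239, 140, 0]) cube([36, 36, 443]);
translate([654, 140, 0]) cube([36, 36, 443]);
translate([239, 490, 0]) cube([36, 36, 443]);
translate([654, 490, 0]) cube([36, 36, 443]);
translate([239, 508, 465]) cube([451, 18, 515]);
translate([239, 140, 656]) cube([39, 368, 39]);
translate([651, 140, 656]) cube([39, 368, 39]);
translate([239, 140, 465]) cube([39, 39, 191]);
translate([651, 140, 465]) cube([39, 39, 191]);


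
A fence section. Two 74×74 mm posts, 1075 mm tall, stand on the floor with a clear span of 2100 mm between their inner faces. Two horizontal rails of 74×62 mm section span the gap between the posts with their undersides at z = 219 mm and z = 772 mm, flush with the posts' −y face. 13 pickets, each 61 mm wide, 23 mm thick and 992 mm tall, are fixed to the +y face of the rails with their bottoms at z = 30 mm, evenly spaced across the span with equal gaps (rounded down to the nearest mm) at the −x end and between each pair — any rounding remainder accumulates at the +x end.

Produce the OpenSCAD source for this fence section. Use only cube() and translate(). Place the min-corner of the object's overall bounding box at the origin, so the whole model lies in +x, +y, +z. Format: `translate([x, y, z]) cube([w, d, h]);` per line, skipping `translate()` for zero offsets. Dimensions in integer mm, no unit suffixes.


cube([74, 74, 1075]);
translate([2174, 0, 0]) cube([74, 74, 1075]);
translate([74, 0, 219]) cube([2100, 74, 62]);
translate([74, 0, 772]) cube([2100, 74, 62]);
translate([167, 74, 30]) cube([61, 23, 992]);
translate([321, 74, 30]) cube([61, 23, 992]);
translate([475, 74, 30]) cube([61, 23, 992]);
translate([629, 74, 30]) cube([61, 23, 992]);
translate([783, 74, 30]) cube([61, 23, 992]);
translate([937, 74, 30]) cube([61, 23, 992]);
translate([1091, 74, 30]) cube([61, 23, 992]);
translate([1245, 74, 30]) cube([61, 23, 992]);
translate([1399, 74, 30]) cube([61, 23, 992]);
translate([1553, 74, 30]) cube([61, 23, 992]);
translate([1707, 74, 30]) cube([61, 23, 992]);
translate([1861, 74, 30]) cube([61, 23, 992]);
translate([2015, 74, 30]) cube([61, 23, 992]);


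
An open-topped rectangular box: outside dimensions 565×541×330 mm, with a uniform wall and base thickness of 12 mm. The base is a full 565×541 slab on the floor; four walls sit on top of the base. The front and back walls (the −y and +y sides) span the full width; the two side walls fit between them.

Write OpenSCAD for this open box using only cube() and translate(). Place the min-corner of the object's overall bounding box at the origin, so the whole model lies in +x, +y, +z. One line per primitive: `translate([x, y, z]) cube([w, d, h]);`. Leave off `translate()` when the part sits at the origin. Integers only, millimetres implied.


cube([565, 541, 12]);
translate([0, 0, 12]) cube([565, 12, 318]);
translate([0, 529, 12]) cube([565, 12, 318]);
translate([0, 12, 12]) cube([12, 517, 318]);
translate([553, 12, 12]) cube([12, 517, 318]);


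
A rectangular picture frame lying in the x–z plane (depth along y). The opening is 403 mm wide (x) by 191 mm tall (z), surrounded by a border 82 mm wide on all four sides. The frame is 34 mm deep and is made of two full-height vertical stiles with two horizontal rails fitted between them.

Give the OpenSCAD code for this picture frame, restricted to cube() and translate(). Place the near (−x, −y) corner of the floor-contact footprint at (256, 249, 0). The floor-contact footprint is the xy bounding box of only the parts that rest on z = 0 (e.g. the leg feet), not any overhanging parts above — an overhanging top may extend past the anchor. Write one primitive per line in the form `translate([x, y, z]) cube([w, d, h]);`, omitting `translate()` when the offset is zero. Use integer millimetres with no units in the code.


translate([256, 249, 0]) cube([82, 34, 355]);
translate([741, 249, 0]) cube([82, 34, 355]);
translate([338, 249, 0]) cube([403, 34, 82]);
translate([338, 249, 273]) cube([403, 34, 82]);


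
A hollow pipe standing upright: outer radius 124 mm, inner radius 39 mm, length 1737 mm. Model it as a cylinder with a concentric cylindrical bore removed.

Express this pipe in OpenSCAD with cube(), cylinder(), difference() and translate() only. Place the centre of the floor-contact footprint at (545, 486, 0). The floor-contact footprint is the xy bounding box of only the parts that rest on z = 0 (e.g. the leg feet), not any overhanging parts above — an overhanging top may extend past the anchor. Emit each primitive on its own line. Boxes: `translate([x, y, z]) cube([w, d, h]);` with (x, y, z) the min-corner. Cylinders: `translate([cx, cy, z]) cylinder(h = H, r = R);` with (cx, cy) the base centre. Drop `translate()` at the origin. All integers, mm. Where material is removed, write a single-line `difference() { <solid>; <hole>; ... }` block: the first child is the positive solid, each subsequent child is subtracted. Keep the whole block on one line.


difference() { translate([545, 486, 0]) cylinder(h = 1737, r = 124); translate([545, 486, 0]) cylinder(h = 1737, r = 39); }


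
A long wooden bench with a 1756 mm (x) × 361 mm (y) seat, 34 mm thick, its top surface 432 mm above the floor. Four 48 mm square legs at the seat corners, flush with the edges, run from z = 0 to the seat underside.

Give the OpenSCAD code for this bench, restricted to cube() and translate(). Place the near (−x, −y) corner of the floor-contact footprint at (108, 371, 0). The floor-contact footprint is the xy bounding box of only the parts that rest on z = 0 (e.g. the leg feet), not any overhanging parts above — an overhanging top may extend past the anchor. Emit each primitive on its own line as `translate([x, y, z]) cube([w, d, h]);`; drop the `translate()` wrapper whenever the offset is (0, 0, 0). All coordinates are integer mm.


translate([108, 371, 398]) cube([1756, 361, 34]);
translate([108, 371, 0]) cube([48, 48, 398]);
translate([108, 684, 0]) cube([48, 48, 398]);
translate([1816, 371, 0]) cube([48, 48, 398]);
translate([1816, 684, 0]) cube([48, 48, 398]);


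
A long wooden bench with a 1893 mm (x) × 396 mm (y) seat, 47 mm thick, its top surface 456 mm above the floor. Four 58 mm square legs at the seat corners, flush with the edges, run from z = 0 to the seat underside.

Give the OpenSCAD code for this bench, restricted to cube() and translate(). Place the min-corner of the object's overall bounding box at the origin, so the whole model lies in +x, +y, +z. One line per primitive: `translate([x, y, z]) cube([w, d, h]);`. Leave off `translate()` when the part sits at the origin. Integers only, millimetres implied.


translate([0, 0, 409]) cube([1893, 396, 47]);
cube([58, 58, 409]);
translate([0, 338, 0]) cube([58, 58, 409]);
translate([1835, 0, 0]) cube([58, 58, 409]);
translate([1835, 338, 0]) cube([58, 58, 409]);


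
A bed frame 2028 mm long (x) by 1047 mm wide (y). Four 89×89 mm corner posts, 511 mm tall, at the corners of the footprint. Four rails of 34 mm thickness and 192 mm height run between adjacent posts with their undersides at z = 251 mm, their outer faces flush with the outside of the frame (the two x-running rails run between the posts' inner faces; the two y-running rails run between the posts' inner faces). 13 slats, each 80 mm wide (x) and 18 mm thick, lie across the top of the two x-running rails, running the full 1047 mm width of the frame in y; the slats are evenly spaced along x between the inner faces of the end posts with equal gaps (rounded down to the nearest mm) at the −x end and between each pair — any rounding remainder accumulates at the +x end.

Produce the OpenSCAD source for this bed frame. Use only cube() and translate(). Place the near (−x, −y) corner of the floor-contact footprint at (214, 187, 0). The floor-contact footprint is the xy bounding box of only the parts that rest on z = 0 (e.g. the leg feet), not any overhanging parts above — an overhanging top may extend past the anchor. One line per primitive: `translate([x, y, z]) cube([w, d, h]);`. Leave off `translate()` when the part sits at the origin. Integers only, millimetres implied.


translate([214, 187, 0]) cube([89, 89, 511]);
translate([214, 1145, 0]) cube([89, 89, 511]);
translate([2153, 187, 0]) cube([89, 89, 511]);
translate([2153, 1145, 0]) cube([89, 89, 511]);
translate([303, 187, 251]) cube([1850, 34, 192]);
translate([303, 1200, 251]) cube([1850, 34, 192]);
translate([214, 276, 251]) cube([34, 869, 192]);
translate([2208, 276, 251]) cube([34, 869, 192]);
translate([360, 187, 443]) cube([80, 1047, 18]);
translate([497, 187, 443]) cube([80, 1047, 18]);
translate([634, 187, 443]) cube([80, 1047, 18]);
translate([771, 187, 443]) cube([80, 1047, 18]);
translate([908, 187, 443]) cube([80, 1047, 18]);
translate([1045, 187, 443]) cube([80, 1047, 18]);
translate([1182, 187, 443]) cube([80, 1047, 18]);
translate([1319, 187, 443]) cube([80, 1047, 18]);
translate([1456, 187, 443]) cube([80, 1047, 18]);
translate([1593, 187, 443]) cube([80, 1047, 18]);
translate([1730, 187, 443]) cube([80, 1047, 18]);
translate([1867, 187, 443]) cube([80, 1047, 18]);
translate([2004, 187, 443]) cube([80, 1047, 18]);


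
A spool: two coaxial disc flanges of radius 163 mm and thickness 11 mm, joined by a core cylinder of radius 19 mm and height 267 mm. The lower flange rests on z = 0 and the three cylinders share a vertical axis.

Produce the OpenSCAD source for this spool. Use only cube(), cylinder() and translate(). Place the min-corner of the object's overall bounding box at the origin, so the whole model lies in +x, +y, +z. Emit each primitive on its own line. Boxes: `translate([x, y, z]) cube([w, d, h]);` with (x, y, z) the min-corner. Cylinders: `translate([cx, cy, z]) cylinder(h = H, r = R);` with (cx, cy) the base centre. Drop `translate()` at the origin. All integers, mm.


translate([163, 163, 0]) cylinder(h = 11, r = 163);
translate([163, 163, 11]) cylinder(h = 267, r = 19);
translate([163, 163, 278]) cylinder(h = 11, r = 163);


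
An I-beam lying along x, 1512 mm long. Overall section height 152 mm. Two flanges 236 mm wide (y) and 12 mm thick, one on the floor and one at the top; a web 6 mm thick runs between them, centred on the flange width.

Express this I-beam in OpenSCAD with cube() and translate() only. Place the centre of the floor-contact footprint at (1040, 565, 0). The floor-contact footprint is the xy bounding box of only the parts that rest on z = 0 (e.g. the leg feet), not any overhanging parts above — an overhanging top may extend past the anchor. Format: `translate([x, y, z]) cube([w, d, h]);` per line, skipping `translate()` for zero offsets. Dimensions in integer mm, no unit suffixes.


translate([284, 447, 0]) cube([1512, 236, 12]);
translate([284, 562, 12]) cube([1512, 6, 128]);
translate([284, 447, 140]) cube([1512, 236, 12]);


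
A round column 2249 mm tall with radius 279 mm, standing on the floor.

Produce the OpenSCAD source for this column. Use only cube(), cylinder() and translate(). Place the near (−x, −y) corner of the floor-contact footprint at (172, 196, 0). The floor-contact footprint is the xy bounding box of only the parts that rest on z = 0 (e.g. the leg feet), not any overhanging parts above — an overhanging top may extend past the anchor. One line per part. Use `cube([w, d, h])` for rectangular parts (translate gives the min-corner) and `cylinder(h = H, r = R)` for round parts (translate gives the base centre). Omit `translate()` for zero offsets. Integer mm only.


translate([451, 475, 0]) cylinder(h = 2249, r = 279);


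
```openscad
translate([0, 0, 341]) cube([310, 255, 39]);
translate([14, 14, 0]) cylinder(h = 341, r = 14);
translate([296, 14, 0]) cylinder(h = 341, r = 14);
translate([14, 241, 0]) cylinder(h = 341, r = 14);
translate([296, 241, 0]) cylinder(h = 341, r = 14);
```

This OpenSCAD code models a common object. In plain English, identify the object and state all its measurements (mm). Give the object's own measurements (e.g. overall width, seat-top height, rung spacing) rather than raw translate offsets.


A four-legged stool. The seat is a 310×255×39 mm slab whose top surface is at z = 380 mm; four round legs, each 28 mm in diameter, run from the floor (z = 0) to the underside of the seat, each leg's axis is inset half a diameter from the nearest pair of seat edges (so the leg's bounding box is flush with the corner).


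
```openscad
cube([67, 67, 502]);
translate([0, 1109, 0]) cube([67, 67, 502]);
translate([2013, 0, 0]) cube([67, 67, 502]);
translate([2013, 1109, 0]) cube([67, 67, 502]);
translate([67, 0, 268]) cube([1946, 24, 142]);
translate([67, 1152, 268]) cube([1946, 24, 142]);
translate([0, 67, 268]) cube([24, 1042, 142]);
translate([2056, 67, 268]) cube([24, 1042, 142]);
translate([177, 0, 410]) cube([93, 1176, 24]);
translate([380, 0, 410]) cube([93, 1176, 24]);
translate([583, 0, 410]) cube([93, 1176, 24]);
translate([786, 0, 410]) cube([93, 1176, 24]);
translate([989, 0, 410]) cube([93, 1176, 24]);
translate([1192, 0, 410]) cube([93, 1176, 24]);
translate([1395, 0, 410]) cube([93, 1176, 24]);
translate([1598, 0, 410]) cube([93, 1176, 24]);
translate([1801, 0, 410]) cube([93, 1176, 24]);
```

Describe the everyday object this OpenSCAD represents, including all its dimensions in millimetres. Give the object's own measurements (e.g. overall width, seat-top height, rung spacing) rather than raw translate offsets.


A bed frame 2080 mm long (x) by 1176 mm wide (y). Four 67×67 mm corner posts, 502 mm tall, at the corners of the footprint. Four rails of 24 mm thickness and 142 mm height run between adjacent posts with their undersides at z = 268 mm, their outer faces flush with the outside of the frame (the two x-running rails run between the posts' inner faces; the two y-running rails run between the posts' inner faces). 9 slats, each 93 mm wide (x) and 24 mm thick, lie across the top of the two x-running rails, running the full 1176 mm width of the frame in y; along x they sit between the end posts with a 110 mm gap after the −x posts and between neighbouring slats, leaving 119 mm before the +x posts.


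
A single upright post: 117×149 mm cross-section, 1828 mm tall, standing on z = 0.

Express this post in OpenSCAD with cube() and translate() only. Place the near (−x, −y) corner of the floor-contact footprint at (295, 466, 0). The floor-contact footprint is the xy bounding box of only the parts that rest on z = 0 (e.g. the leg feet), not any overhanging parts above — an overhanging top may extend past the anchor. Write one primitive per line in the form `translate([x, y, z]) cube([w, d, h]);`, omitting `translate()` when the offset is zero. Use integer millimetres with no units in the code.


translate([295, 466, 0]) cube([117, 149, 1828]);


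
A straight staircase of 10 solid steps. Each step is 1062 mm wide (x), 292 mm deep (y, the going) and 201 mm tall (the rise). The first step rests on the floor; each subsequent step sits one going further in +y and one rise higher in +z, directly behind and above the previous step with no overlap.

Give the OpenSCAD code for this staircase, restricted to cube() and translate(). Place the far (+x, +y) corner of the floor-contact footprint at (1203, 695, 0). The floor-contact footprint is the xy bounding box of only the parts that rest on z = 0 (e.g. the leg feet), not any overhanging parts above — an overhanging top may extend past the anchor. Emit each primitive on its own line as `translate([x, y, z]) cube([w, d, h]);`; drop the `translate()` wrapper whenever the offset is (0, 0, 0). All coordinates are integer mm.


translate([141, 403, 0]) cube([1062, 292, 201]);
translate([141, 695, 201]) cube([1062, 292, 201]);
translate([141, 987, 402]) cube([1062, 292, 201]);
translate([141, 1279, 603]) cube([1062, 292, 201]);
translate([141, 1571, 804]) cube([1062, 292, 201]);
translate([141, 1863, 1005]) cube([1062, 292, 201]);
translate([141, 2155, 1206]) cube([1062, 292, 201]);
translate([141, 2447, 1407]) cube([1062, 292, 201]);
translate([141, 2739, 1608]) cube([1062, 292, 201]);
translate([141, 3031, 1809]) cube([1062, 292, 201]);


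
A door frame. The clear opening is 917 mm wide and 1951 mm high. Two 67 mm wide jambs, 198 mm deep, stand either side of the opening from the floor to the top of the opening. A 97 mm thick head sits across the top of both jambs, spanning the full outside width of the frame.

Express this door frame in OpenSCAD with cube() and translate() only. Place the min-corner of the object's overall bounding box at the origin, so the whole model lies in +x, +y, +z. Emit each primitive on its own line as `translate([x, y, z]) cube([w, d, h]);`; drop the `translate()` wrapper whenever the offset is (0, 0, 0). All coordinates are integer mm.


cube([67, 198, 1951]);
translate([984, 0, 0]) cube([67, 198, 1951]);
translate([0, 0, 1951]) cube([1051, 198, 97]);


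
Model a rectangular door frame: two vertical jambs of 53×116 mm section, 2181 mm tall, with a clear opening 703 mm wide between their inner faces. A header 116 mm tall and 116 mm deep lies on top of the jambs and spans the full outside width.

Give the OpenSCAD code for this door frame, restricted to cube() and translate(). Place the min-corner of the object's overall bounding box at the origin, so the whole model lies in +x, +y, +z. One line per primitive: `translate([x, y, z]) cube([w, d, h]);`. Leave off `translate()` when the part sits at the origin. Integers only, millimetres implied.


cube([53, 116, 2181]);
translate([756, 0, 0]) cube([53, 116, 2181]);
translate([0, 0, 2181]) cube([809, 116, 116]);
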